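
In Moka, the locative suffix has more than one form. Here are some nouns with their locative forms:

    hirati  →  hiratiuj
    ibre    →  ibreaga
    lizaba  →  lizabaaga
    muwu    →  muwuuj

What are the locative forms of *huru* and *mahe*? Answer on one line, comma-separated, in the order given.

Looking at the last vowel of each stem: -uj when the last vowel of the stem is a high vowel (*hirati*, *muwu*); -aga when the last vowel of the stem is a non-high vowel (*ibre*, *lizaba*).
Since the last vowel of *huru* is /u/ (a high vowel), it takes -uj, giving *huruuj*.
*mahe* — last vowel /e/ (a non-high vowel) → -aga → *maheaga*.

huruuj, maheaga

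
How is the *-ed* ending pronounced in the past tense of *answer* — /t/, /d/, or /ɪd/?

/d/

The stem *answer* ends in a voiced sound other than /d/.
The -ed suffix is realized as /ɪd/ after /t, d/; as /t/ after other voiceless consonants; and as /d/ after other voiced sounds.
So -ed on *answer* is pronounced /d/.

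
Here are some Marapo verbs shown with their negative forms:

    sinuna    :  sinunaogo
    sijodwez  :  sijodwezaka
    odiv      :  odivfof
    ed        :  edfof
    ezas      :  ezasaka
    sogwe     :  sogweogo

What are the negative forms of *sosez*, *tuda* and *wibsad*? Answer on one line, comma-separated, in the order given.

Looking at the final sound of each stem: -aka when the stem ends in a sibilant (*sijodwez*, *ezas*); -fof when the stem ends in a non-sibilant consonant (*odiv*, *ed*); -ogo when the stem ends in a vowel (*sinuna*, *sogwe*).
The final sound of *sosez* is /z/, which is a sibilant, so the suffix is -aka, giving *sosezaka*.
Since the final sound of *tuda* is /a/ (a vowel), it takes -ogo, giving *tudaogo*.
Since the final sound of *wibsad* is /d/ (a non-sibilant consonant), it takes -fof, giving *wibsadfof*.

sosezaka, tudaogo, wibsadfof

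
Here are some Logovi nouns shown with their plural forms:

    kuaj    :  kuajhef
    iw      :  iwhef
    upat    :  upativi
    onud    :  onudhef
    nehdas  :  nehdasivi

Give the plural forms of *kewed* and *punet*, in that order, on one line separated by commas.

The suffix is conditioned by the final consonant: -ivi when the stem ends in a voiceless consonant (*upat*, *nehdas*); -hef when the stem ends in a voiced consonant (*kuaj*, *iw*, *onud*).
*kewed*: final consonant = /d/, voiced → -hef → *kewedhef*.
*punet* — final consonant /t/ (voiceless) → -ivi → *punetivi*.

kewedhef, punetivi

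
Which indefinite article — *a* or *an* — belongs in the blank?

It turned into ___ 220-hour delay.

a

The indefinite article is chosen by the initial *sound* of the following word, not its spelling.
The number *220* is spoken "two hundred …", beginning with /tuː/ — a consonant sound.
So the article is *a*: It turned into a 220-hour delay.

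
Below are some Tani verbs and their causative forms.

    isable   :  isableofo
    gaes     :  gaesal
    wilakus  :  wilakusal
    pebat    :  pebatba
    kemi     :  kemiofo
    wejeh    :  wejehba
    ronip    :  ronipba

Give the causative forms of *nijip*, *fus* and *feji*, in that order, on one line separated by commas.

nijipba, fusal, fejiofo

The suffix is conditioned by the final sound: -al when the stem ends in a sibilant (*gaes*, *wilakus*); -ba when the stem ends in a non-sibilant consonant (*pebat*, *wejeh*, *ronip*); -ofo when the stem ends in a vowel (*isable*, *kemi*).
*nijip* — final sound /p/ (a non-sibilant consonant) → -ba → *nijipba*.
Since the final sound of *fus* is /s/ (a sibilant), it takes -al, giving *fusal*.
*feji* — final sound /i/ (a vowel) → -ofo → *fejiofo*.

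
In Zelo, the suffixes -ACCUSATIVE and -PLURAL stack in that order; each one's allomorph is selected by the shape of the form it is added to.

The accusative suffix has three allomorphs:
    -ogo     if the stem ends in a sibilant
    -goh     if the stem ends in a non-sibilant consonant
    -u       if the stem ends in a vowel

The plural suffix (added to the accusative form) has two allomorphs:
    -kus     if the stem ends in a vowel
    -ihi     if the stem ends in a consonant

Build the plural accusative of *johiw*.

johiwgohihi

The final sound of *johiw* is /w/, which is a non-sibilant consonant, so the accusative suffix is -goh, giving *johiwgoh*.
The final sound of the accusative form *johiwgoh* is /h/, which is a consonant, so the plural suffix is -ihi, giving *johiwgohihi*.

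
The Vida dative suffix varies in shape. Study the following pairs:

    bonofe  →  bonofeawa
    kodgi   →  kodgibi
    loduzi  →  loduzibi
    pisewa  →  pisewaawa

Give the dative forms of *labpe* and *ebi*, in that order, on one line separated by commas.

The suffix is conditioned by the last vowel: -bi when the last vowel of the stem is a high vowel (*kodgi*, *loduzi*); -awa when the last vowel of the stem is a non-high vowel (*bonofe*, *pisewa*).
*labpe* — last vowel /e/ (a non-high vowel) → -awa → *labpeawa*.
Since the last vowel of *ebi* is /i/ (a high vowel), it takes -bi, giving *ebibi*.

labpeawa, ebibi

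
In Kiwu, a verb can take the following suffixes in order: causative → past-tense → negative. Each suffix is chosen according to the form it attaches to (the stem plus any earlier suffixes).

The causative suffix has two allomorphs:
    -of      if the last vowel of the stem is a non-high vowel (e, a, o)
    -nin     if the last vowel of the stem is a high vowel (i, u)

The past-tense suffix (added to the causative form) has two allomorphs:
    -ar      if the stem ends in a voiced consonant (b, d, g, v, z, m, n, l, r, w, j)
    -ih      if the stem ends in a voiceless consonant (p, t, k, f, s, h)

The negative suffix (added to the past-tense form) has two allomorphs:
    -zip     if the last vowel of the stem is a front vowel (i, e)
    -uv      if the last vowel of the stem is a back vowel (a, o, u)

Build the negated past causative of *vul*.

vulninaruv

Since the last vowel of *vul* is /u/ (a high vowel), it takes -nin, giving *vulnin*.
Since the final consonant of the causative form *vulnin* is /n/ (voiced), it takes -ar, giving *vulninar*.
The past-tense form *vulninar*: last vowel = /a/, a back vowel → -uv → *vulninaruv*.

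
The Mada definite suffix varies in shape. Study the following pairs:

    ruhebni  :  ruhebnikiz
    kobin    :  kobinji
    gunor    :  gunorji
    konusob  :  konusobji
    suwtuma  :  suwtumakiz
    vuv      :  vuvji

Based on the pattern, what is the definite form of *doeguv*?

The suffix is conditioned by the final sound: -ji when the stem ends in a consonant (*kobin*, *gunor*, *konusob*, *vuv*); -kiz when the stem ends in a vowel (*ruhebni*, *suwtuma*).
Since the final sound of *doeguv* is /v/ (a consonant), it takes -ji, giving *doeguvji*.

doeguvji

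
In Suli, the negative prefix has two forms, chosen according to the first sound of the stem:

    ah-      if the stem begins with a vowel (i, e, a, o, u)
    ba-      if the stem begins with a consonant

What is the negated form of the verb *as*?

ahas

Since the first sound of *as* is /a/ (a vowel), it takes ah-, giving *ahas*.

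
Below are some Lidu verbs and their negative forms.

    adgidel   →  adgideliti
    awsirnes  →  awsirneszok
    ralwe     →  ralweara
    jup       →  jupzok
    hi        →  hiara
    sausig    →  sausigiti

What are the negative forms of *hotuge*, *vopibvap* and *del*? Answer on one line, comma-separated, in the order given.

hotugeara, vopibvapzok, deliti

The suffix is conditioned by the final sound: -zok when the stem ends in a voiceless consonant (*awsirnes*, *jup*); -iti when the stem ends in a voiced consonant (*adgidel*, *sausig*); -ara when the stem ends in a vowel (*ralwe*, *hi*).
Since the final sound of *hotuge* is /e/ (a vowel), it takes -ara, giving *hotugeara*.
*vopibvap*: final sound = /p/, a voiceless consonant → -zok → *vopibvapzok*.
Since the final sound of *del* is /l/ (a voiced consonant), it takes -iti, giving *deliti*.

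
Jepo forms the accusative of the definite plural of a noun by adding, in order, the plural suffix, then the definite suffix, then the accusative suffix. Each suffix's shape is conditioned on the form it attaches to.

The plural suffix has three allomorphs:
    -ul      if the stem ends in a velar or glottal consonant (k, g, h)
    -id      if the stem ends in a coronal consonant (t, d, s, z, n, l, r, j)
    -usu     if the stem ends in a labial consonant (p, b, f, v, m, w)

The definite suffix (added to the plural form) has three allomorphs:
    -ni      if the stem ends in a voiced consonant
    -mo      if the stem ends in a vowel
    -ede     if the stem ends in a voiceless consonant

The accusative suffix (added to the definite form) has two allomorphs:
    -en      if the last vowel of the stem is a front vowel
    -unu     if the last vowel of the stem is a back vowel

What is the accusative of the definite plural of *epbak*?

epbakulnien

*epbak*: final consonant = /k/, velar/glottal → -ul → *epbakul*.
The plural form *epbakul*: final sound = /l/, a voiced consonant → -ni → *epbakulni*.
Since the last vowel of the definite form *epbakulni* is /i/ (a front vowel), it takes -en, giving *epbakulnien*.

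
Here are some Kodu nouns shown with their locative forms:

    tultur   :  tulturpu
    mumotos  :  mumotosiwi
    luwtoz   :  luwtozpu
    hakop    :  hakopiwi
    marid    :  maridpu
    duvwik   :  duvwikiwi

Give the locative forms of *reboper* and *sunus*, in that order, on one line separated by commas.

Looking at the final consonant of each stem: -iwi when the stem ends in a voiceless consonant (*mumotos*, *hakop*, *duvwik*); -pu when the stem ends in a voiced consonant (*tultur*, *luwtoz*, *marid*).
Since the final consonant of *reboper* is /r/ (voiced), it takes -pu, giving *reboperpu*.
The final consonant of *sunus* is /s/, which is voiceless, so the suffix is -iwi, giving *sunusiwi*.

reboperpu, sunusiwi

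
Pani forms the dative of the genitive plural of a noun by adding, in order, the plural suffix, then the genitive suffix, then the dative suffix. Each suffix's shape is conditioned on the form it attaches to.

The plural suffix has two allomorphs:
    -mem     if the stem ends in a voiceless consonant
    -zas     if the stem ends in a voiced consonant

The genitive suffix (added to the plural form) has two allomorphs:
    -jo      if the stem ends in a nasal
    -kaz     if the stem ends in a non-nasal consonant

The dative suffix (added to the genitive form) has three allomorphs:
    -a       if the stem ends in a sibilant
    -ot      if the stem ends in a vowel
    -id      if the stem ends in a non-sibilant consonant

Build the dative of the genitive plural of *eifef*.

Since the final consonant of *eifef* is /f/ (voiceless), it takes -mem, giving *eifefmem*.
The plural form *eifefmem* — final consonant /m/ (a nasal) → -jo → *eifefmemjo*.
Since the final sound of the genitive form *eifefmemjo* is /o/ (a vowel), it takes -ot, giving *eifefmemjoot*.

eifefmemjoot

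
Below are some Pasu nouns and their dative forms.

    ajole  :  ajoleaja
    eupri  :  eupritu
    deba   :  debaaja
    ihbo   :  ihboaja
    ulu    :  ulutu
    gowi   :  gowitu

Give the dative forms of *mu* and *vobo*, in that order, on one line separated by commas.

The suffix is conditioned by the last vowel: -tu when the last vowel of the stem is a high vowel (*eupri*, *ulu*, *gowi*); -aja when the last vowel of the stem is a non-high vowel (*ajole*, *deba*, *ihbo*).
Since the last vowel of *mu* is /u/ (a high vowel), it takes -tu, giving *mutu*.
Since the last vowel of *vobo* is /o/ (a non-high vowel), it takes -aja, giving *voboaja*.

mutu, voboaja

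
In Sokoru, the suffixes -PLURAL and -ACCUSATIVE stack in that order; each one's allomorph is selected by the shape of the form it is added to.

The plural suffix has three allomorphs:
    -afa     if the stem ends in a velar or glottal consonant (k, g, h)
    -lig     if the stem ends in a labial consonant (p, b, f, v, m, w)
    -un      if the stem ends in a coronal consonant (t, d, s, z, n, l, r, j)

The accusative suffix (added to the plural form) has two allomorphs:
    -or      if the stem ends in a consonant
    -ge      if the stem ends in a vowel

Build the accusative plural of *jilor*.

*jilor* — final consonant /r/ (coronal) → -un → *jilorun*.
Since the final sound of the plural form *jilorun* is /n/ (a consonant), it takes -or, giving *jilorunor*.

jilorunor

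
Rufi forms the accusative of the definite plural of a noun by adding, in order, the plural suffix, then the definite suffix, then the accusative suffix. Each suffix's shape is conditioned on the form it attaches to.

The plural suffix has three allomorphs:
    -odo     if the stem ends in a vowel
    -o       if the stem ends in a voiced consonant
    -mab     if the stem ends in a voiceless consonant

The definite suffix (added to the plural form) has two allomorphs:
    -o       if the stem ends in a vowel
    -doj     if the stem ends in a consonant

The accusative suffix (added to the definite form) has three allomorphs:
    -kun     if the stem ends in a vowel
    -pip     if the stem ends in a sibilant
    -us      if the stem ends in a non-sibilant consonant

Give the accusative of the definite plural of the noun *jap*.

japmabdojus

Since the final sound of *jap* is /p/ (a voiceless consonant), it takes -mab, giving *japmab*.
The plural form *japmab* — final sound /b/ (a consonant) → -doj → *japmabdoj*.
The definite form *japmabdoj* — final sound /j/ (a non-sibilant consonant) → -us → *japmabdojus*.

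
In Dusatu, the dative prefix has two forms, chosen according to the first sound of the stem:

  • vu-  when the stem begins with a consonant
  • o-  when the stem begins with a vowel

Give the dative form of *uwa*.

*uwa*: first sound = /u/, a vowel → o- → *ouwa*.

ouwa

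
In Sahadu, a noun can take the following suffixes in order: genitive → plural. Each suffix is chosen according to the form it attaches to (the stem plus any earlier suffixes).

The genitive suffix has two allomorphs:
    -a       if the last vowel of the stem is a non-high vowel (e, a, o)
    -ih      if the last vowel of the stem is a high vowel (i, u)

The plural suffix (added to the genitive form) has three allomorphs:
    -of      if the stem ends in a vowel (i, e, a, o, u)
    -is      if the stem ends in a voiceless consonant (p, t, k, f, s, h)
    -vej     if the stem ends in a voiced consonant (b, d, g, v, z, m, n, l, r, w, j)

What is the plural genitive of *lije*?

lijeaof

Since the last vowel of *lije* is /e/ (a non-high vowel), it takes -a, giving *lijea*.
The final sound of the genitive form *lijea* is /a/, which is a vowel, so the plural suffix is -of, giving *lijeaof*.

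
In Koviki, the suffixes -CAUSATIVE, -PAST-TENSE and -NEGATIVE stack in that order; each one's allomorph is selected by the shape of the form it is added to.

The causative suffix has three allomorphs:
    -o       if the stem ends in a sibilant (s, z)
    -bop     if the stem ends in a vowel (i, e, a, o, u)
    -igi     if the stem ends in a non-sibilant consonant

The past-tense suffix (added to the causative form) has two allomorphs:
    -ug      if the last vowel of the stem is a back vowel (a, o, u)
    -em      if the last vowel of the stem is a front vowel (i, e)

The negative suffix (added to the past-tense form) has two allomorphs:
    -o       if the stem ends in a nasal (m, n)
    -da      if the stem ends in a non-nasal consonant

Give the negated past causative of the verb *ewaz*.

ewazougda

Since the final sound of *ewaz* is /z/ (a sibilant), it takes -o, giving *ewazo*.
The last vowel of the causative form *ewazo* is /o/, which is a back vowel, so the past-tense suffix is -ug, giving *ewazoug*.
Since the final consonant of the past-tense form *ewazoug* is /g/ (non-nasal), it takes -da, giving *ewazougda*.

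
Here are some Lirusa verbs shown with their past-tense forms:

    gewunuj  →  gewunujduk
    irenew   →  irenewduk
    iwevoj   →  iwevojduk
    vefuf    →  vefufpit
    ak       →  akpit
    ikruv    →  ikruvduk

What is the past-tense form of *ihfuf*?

The alternation tracks the final consonant of the stem — -pit when the stem ends in a voiceless consonant (*vefuf*, *ak*); -duk when the stem ends in a voiced consonant (*gewunuj*, *irenew*, *iwevoj*, *ikruv*).
*ihfuf*: final consonant = /f/, voiceless → -pit → *ihfufpit*.

ihfufpit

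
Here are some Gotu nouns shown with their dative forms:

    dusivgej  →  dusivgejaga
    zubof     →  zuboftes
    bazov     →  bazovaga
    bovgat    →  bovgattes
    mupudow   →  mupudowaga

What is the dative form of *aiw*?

Looking at the final consonant of each stem: -tes when the stem ends in a voiceless consonant (*zubof*, *bovgat*); -aga when the stem ends in a voiced consonant (*dusivgej*, *bazov*, *mupudow*).
Since the final consonant of *aiw* is /w/ (voiced), it takes -aga, giving *aiwaga*.

aiwaga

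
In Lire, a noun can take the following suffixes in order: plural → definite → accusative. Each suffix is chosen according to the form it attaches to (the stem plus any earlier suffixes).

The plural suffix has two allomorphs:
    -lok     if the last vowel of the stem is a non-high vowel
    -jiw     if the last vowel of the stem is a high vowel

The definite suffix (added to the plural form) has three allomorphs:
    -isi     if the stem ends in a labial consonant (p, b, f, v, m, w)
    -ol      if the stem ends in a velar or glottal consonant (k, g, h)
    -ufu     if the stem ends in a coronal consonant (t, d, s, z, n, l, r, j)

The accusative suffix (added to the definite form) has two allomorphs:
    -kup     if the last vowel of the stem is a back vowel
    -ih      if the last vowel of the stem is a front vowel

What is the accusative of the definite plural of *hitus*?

Since the last vowel of *hitus* is /u/ (a high vowel), it takes -jiw, giving *hitusjiw*.
Since the final consonant of the plural form *hitusjiw* is /w/ (labial), it takes -isi, giving *hitusjiwisi*.
The definite form *hitusjiwisi*: last vowel = /i/, a front vowel → -ih → *hitusjiwisiih*.

hitusjiwisiih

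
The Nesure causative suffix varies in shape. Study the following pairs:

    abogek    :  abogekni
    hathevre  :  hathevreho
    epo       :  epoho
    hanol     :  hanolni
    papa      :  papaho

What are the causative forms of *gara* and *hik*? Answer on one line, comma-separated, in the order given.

garaho, hikni

Looking at the final sound of each stem: -ni when the stem ends in a consonant (*abogek*, *hanol*); -ho when the stem ends in a vowel (*hathevre*, *epo*, *papa*).
*gara*: final sound = /a/, a vowel → -ho → *garaho*.
*hik* — final sound /k/ (a consonant) → -ni → *hikni*.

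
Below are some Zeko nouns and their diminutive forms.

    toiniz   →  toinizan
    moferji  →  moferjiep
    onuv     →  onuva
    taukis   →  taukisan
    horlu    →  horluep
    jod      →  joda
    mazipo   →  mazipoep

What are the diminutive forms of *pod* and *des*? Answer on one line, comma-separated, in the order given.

The alternation tracks the final sound of the stem — -an when the stem ends in a sibilant (*toiniz*, *taukis*); -a when the stem ends in a non-sibilant consonant (*onuv*, *jod*); -ep when the stem ends in a vowel (*moferji*, *horlu*, *mazipo*).
Since the final sound of *pod* is /d/ (a non-sibilant consonant), it takes -a, giving *poda*.
The final sound of *des* is /s/, which is a sibilant, so the suffix is -an, giving *desan*.

poda, desan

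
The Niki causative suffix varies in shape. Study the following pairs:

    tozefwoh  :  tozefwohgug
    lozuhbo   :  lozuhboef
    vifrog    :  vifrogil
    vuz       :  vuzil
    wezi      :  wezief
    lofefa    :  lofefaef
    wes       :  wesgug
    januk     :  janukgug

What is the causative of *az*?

The alternation tracks the final sound of the stem — -gug when the stem ends in a voiceless consonant (*tozefwoh*, *wes*, *januk*); -il when the stem ends in a voiced consonant (*vifrog*, *vuz*); -ef when the stem ends in a vowel (*lozuhbo*, *wezi*, *lofefa*).
*az* — final sound /z/ (a voiced consonant) → -il → *azil*.

azil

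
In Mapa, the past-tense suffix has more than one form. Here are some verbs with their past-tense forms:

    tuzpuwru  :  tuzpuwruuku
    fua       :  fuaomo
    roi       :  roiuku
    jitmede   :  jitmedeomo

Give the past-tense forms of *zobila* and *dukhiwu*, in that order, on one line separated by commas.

The pattern is height harmony: -uku when the last vowel of the stem is a high vowel (*tuzpuwru*, *roi*); -omo when the last vowel of the stem is a non-high vowel (*fua*, *jitmede*).
The last vowel of *zobila* is /a/, which is a non-high vowel, so the suffix is -omo, giving *zobilaomo*.
The last vowel of *dukhiwu* is /u/, which is a high vowel, so the suffix is -uku, giving *dukhiwuuku*.

zobilaomo, dukhiwuuku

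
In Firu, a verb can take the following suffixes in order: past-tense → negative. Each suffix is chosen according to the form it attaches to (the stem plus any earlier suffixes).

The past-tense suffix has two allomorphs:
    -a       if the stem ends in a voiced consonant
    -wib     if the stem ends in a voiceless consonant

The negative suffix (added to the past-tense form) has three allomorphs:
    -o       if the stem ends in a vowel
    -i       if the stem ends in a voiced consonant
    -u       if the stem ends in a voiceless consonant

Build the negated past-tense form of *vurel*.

vurelao

Since the final consonant of *vurel* is /l/ (voiced), it takes -a, giving *vurela*.
Since the final sound of the past-tense form *vurela* is /a/ (a vowel), it takes -o, giving *vurelao*.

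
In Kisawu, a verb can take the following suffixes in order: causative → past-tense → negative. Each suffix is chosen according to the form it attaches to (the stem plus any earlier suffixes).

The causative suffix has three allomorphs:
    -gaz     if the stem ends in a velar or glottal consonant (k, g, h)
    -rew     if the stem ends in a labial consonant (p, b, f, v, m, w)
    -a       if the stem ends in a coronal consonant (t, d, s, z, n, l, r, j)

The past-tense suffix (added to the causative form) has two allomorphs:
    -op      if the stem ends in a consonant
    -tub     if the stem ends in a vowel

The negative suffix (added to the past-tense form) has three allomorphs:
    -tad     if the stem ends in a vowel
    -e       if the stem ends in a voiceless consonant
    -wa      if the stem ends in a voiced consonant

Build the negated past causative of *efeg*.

efeggazope

*efeg*: final consonant = /g/, velar/glottal → -gaz → *efeggaz*.
Since the final sound of the causative form *efeggaz* is /z/ (a consonant), it takes -op, giving *efeggazop*.
The final sound of the past-tense form *efeggazop* is /p/, which is a voiceless consonant, so the negative suffix is -e, giving *efeggazope*.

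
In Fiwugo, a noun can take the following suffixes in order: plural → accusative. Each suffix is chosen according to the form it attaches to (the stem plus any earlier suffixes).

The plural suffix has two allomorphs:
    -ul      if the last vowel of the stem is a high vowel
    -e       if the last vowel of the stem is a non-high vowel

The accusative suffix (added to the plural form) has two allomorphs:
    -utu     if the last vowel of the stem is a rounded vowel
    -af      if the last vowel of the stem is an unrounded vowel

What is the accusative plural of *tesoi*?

tesoiulutu

Since the last vowel of *tesoi* is /i/ (a high vowel), it takes -ul, giving *tesoiul*.
The last vowel of the plural form *tesoiul* is /u/, which is a rounded vowel, so the accusative suffix is -utu, giving *tesoiulutu*.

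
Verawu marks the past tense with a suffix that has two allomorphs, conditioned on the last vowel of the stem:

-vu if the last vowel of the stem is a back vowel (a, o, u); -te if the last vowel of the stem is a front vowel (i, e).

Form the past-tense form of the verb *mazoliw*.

*mazoliw* — last vowel /i/ (a front vowel) → -te → *mazoliwte*.

mazoliwte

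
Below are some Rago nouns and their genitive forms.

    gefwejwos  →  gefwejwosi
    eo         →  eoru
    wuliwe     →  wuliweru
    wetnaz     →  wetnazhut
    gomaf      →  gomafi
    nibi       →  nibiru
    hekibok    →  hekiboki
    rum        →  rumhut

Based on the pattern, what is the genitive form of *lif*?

The suffix is conditioned by the final sound: -i when the stem ends in a voiceless consonant (*gefwejwos*, *gomaf*, *hekibok*); -hut when the stem ends in a voiced consonant (*wetnaz*, *rum*); -ru when the stem ends in a vowel (*eo*, *wuliwe*, *nibi*).
Since the final sound of *lif* is /f/ (a voiceless consonant), it takes -i, giving *lifi*.

lifi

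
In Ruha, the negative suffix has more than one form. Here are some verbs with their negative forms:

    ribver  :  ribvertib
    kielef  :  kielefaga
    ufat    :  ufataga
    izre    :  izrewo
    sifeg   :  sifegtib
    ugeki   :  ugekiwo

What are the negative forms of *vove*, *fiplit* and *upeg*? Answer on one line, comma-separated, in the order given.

vovewo, fiplitaga, upegtib

The pattern is voicing of the final sound: -aga when the stem ends in a voiceless consonant (*kielef*, *ufat*); -tib when the stem ends in a voiced consonant (*ribver*, *sifeg*); -wo when the stem ends in a vowel (*izre*, *ugeki*).
*vove* — final sound /e/ (a vowel) → -wo → *vovewo*.
*fiplit*: final sound = /t/, a voiceless consonant → -aga → *fiplitaga*.
Since the final sound of *upeg* is /g/ (a voiced consonant), it takes -tib, giving *upegtib*.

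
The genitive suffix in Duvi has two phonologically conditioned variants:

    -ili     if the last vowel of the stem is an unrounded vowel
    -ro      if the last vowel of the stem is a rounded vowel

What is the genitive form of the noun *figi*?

Since the last vowel of *figi* is /i/ (an unrounded vowel), it takes -ili, giving *figiili*.

figiili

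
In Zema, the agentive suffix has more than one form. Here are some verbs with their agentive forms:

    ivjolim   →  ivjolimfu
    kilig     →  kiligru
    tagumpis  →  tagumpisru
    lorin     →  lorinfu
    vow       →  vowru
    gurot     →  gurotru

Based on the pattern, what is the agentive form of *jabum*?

jabumfu

The pattern is nasality of the final consonant: -fu when the stem ends in a nasal (*ivjolim*, *lorin*); -ru when the stem ends in a non-nasal consonant (*kilig*, *tagumpis*, *vow*, *gurot*).
Since the final consonant of *jabum* is /m/ (a nasal), it takes -fu, giving *jabumfu*.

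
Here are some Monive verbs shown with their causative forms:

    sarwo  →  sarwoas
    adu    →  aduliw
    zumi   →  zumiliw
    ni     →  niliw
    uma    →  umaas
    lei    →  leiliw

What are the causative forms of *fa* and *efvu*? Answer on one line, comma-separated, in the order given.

faas, efvuliw

The pattern is height harmony: -liw when the last vowel of the stem is a high vowel (*adu*, *zumi*, *ni*, *lei*); -as when the last vowel of the stem is a non-high vowel (*sarwo*, *uma*).
*fa*: last vowel = /a/, a non-high vowel → -as → *faas*.
*efvu* — last vowel /u/ (a high vowel) → -liw → *efvuliw*.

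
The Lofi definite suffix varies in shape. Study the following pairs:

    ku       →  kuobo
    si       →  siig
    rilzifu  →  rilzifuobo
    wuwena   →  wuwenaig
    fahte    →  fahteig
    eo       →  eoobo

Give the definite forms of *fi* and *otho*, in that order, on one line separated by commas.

fiig, othoobo

The alternation tracks the last vowel of the stem — -obo when the last vowel of the stem is a rounded vowel (*ku*, *rilzifu*, *eo*); -ig when the last vowel of the stem is an unrounded vowel (*si*, *wuwena*, *fahte*).
*fi* — last vowel /i/ (an unrounded vowel) → -ig → *fiig*.
*otho*: last vowel = /o/, a rounded vowel → -obo → *othoobo*.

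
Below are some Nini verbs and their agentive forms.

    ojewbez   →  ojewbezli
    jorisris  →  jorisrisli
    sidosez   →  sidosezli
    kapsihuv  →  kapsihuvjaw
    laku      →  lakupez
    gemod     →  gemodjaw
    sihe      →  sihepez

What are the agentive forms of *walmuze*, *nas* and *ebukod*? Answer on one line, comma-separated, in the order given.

walmuzepez, nasli, ebukodjaw

The suffix is conditioned by the final sound: -li when the stem ends in a sibilant (*ojewbez*, *jorisris*, *sidosez*); -jaw when the stem ends in a non-sibilant consonant (*kapsihuv*, *gemod*); -pez when the stem ends in a vowel (*laku*, *sihe*).
*walmuze* — final sound /e/ (a vowel) → -pez → *walmuzepez*.
The final sound of *nas* is /s/, which is a sibilant, so the suffix is -li, giving *nasli*.
Since the final sound of *ebukod* is /d/ (a non-sibilant consonant), it takes -jaw, giving *ebukodjaw*.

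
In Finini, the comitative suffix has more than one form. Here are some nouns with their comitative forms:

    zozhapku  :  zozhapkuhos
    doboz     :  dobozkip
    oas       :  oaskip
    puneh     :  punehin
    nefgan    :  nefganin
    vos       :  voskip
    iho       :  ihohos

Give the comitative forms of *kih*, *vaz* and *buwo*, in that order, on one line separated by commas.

kihin, vazkip, buwohos

Looking at the final sound of each stem: -kip when the stem ends in a sibilant (*doboz*, *oas*, *vos*); -in when the stem ends in a non-sibilant consonant (*puneh*, *nefgan*); -hos when the stem ends in a vowel (*zozhapku*, *iho*).
*kih*: final sound = /h/, a non-sibilant consonant → -in → *kihin*.
Since the final sound of *vaz* is /z/ (a sibilant), it takes -kip, giving *vazkip*.
*buwo*: final sound = /o/, a vowel → -hos → *buwohos*.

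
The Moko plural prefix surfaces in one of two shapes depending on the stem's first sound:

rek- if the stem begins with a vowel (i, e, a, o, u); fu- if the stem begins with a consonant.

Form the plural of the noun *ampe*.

rekampe

The first sound of *ampe* is /a/, which is a vowel, so the prefix is rek-, giving *rekampe*.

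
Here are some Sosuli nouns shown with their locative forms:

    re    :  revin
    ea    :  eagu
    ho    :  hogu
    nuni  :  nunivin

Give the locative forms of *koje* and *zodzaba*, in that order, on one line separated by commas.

kojevin, zodzabagu

The suffix is conditioned by the last vowel: -vin when the last vowel of the stem is a front vowel (*re*, *nuni*); -gu when the last vowel of the stem is a back vowel (*ea*, *ho*).
*koje* — last vowel /e/ (a front vowel) → -vin → *kojevin*.
Since the last vowel of *zodzaba* is /a/ (a back vowel), it takes -gu, giving *zodzabagu*.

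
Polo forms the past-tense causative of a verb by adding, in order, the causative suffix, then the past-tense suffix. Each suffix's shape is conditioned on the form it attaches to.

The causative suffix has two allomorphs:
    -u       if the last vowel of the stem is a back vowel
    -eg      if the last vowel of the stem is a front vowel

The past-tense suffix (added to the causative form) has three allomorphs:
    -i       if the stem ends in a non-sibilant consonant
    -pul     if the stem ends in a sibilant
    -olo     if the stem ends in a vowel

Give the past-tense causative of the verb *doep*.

doepegi

The last vowel of *doep* is /e/, which is a front vowel, so the causative suffix is -eg, giving *doepeg*.
The causative form *doepeg* — final sound /g/ (a non-sibilant consonant) → -i → *doepegi*.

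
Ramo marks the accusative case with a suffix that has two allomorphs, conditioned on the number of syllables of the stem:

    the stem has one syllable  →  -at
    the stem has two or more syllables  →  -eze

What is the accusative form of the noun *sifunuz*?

sifunuzeze

*sifunuz* (3 syllables) → -eze → *sifunuzeze*.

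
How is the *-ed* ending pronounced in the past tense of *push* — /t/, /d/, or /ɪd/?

The stem *push* ends in a voiceless consonant other than /t/.
The -ed suffix is realized as /ɪd/ after /t, d/; as /t/ after other voiceless consonants; and as /d/ after other voiced sounds.
So -ed on *push* is pronounced /t/.

/t/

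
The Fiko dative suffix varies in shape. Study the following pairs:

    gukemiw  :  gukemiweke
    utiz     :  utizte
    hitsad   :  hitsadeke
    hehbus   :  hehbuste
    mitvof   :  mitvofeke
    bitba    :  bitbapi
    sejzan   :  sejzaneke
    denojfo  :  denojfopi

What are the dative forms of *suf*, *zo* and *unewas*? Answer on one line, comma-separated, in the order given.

The alternation tracks the final sound of the stem — -te when the stem ends in a sibilant (*utiz*, *hehbus*); -eke when the stem ends in a non-sibilant consonant (*gukemiw*, *hitsad*, *mitvof*, *sejzan*); -pi when the stem ends in a vowel (*bitba*, *denojfo*).
*suf*: final sound = /f/, a non-sibilant consonant → -eke → *sufeke*.
*zo* — final sound /o/ (a vowel) → -pi → *zopi*.
The final sound of *unewas* is /s/, which is a sibilant, so the suffix is -te, giving *unewaste*.

sufeke, zopi, unewaste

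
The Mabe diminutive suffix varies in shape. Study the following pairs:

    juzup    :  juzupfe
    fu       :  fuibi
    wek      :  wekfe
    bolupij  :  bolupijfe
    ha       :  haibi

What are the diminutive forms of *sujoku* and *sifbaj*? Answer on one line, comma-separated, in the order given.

The pattern is consonant vs. vowel: -fe when the stem ends in a consonant (*juzup*, *wek*, *bolupij*); -ibi when the stem ends in a vowel (*fu*, *ha*).
*sujoku*: final sound = /u/, a vowel → -ibi → *sujokuibi*.
*sifbaj*: final sound = /j/, a consonant → -fe → *sifbajfe*.

sujokuibi, sifbajfe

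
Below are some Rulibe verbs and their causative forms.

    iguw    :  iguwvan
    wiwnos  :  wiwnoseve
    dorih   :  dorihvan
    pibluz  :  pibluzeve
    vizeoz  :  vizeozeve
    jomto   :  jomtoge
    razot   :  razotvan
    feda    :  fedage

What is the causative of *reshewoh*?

The alternation tracks the final sound of the stem — -eve when the stem ends in a sibilant (*wiwnos*, *pibluz*, *vizeoz*); -van when the stem ends in a non-sibilant consonant (*iguw*, *dorih*, *razot*); -ge when the stem ends in a vowel (*jomto*, *feda*).
Since the final sound of *reshewoh* is /h/ (a non-sibilant consonant), it takes -van, giving *reshewohvan*.

reshewohvan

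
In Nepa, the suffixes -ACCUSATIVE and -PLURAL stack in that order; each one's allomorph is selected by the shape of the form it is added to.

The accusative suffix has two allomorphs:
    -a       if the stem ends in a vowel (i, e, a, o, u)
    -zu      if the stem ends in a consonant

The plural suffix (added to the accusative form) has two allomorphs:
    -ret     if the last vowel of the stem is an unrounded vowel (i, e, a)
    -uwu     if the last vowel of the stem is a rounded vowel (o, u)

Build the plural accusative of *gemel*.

gemelzuuwu

*gemel*: final sound = /l/, a consonant → -zu → *gemelzu*.
Since the last vowel of the accusative form *gemelzu* is /u/ (a rounded vowel), it takes -uwu, giving *gemelzuuwu*.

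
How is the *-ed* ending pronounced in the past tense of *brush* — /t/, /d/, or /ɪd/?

The stem *brush* ends in a voiceless consonant other than /t/.
The -ed suffix is realized as /ɪd/ after /t, d/; as /t/ after other voiceless consonants; and as /d/ after other voiced sounds.
So -ed on *brush* is pronounced /t/.

/t/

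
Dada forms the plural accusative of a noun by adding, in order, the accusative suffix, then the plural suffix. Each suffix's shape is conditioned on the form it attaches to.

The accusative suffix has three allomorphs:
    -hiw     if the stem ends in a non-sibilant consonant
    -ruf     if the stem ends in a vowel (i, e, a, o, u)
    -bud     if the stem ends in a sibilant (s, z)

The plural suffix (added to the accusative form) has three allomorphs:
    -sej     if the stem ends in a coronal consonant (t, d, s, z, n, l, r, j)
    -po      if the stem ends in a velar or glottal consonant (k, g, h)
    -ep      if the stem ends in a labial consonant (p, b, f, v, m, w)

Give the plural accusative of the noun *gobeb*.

gobebhiwep

Since the final sound of *gobeb* is /b/ (a non-sibilant consonant), it takes -hiw, giving *gobebhiw*.
The final consonant of the accusative form *gobebhiw* is /w/, which is labial, so the plural suffix is -ep, giving *gobebhiwep*.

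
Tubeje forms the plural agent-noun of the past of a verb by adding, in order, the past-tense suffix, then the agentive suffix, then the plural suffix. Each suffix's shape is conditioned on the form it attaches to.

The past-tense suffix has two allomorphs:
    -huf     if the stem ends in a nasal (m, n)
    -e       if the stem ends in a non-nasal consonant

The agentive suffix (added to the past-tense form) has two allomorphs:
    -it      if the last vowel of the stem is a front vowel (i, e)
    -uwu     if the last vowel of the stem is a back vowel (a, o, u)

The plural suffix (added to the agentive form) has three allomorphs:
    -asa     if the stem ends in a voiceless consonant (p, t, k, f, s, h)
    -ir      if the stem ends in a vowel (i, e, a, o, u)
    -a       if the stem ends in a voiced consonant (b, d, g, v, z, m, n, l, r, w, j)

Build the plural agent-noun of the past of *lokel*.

lokeleitasa

Since the final consonant of *lokel* is /l/ (non-nasal), it takes -e, giving *lokele*.
The last vowel of the past-tense form *lokele* is /e/, which is a front vowel, so the agentive suffix is -it, giving *lokeleit*.
Since the final sound of the agentive form *lokeleit* is /t/ (a voiceless consonant), it takes -asa, giving *lokeleitasa*.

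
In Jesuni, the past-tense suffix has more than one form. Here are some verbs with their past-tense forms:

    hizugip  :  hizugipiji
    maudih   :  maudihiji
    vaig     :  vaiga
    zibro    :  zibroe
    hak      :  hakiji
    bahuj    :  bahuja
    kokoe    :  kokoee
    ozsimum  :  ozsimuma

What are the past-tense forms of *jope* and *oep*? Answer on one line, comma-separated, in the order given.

Looking at the final sound of each stem: -iji when the stem ends in a voiceless consonant (*hizugip*, *maudih*, *hak*); -a when the stem ends in a voiced consonant (*vaig*, *bahuj*, *ozsimum*); -e when the stem ends in a vowel (*zibro*, *kokoe*).
Since the final sound of *jope* is /e/ (a vowel), it takes -e, giving *jopee*.
*oep*: final sound = /p/, a voiceless consonant → -iji → *oepiji*.

jopee, oepiji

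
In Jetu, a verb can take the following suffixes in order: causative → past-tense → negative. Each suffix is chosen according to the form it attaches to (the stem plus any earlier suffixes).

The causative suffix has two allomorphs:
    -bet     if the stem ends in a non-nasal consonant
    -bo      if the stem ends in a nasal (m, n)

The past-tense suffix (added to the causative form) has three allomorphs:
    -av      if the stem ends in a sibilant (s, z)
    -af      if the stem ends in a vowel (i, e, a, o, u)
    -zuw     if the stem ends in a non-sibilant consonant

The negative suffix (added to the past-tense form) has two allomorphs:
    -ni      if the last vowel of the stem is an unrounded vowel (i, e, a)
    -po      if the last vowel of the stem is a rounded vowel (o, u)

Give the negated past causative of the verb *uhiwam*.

uhiwamboafni

The final consonant of *uhiwam* is /m/, which is a nasal, so the causative suffix is -bo, giving *uhiwambo*.
Since the final sound of the causative form *uhiwambo* is /o/ (a vowel), it takes -af, giving *uhiwamboaf*.
The past-tense form *uhiwamboaf*: last vowel = /a/, an unrounded vowel → -ni → *uhiwamboafni*.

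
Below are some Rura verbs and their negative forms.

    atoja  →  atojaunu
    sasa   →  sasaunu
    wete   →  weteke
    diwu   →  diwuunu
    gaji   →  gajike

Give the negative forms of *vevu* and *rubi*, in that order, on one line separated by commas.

The suffix is conditioned by the last vowel: -ke when the last vowel of the stem is a front vowel (*wete*, *gaji*); -unu when the last vowel of the stem is a back vowel (*atoja*, *sasa*, *diwu*).
Since the last vowel of *vevu* is /u/ (a back vowel), it takes -unu, giving *vevuunu*.
*rubi* — last vowel /i/ (a front vowel) → -ke → *rubike*.

vevuunu, rubike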